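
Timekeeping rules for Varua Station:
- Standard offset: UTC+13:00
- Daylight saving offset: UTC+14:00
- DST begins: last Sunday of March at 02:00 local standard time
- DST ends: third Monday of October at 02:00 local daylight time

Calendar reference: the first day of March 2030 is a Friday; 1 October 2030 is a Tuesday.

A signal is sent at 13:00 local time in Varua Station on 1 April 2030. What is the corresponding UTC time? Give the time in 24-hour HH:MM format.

1 March 2030 is a Friday, so Sundays fall on 3, 10, 17, 24, 31; the last is March 31.
1 October 2030 is a Tuesday, so the first Monday is October 7 and the third is October 21.
Daylight saving runs 31 March – 21 October; 1 April 2030 is inside that window, so Varua Station is at UTC+14:00.
13:00 local − 14h = 23:00 UTC (rolling into the previous day, 31 March 2030).

23:00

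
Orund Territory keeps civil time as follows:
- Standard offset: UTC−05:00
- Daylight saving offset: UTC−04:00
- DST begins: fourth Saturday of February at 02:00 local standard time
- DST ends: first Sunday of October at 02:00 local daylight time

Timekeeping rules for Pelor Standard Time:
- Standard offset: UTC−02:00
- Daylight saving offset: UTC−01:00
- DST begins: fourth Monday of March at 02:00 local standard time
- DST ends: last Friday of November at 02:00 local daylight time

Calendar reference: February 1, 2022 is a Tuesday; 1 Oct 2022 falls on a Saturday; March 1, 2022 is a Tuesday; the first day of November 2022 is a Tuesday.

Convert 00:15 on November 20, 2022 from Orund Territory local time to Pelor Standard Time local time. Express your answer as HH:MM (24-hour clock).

1 February 2022 is a Tuesday, so the first Saturday is February 5 and the fourth is February 26.
1 October 2022 is a Saturday, so the first Sunday is October 2.
November 20, 2022 does not fall between 26 February and 2 October, so daylight saving is not in effect and Orund Territory is at UTC−05:00.
00:15 Orund Territory + 5h = 05:15 UTC.
1 March 2022 is a Tuesday, so the first Monday is March 7 and the fourth is March 28.
1 November 2022 is a Tuesday, so Fridays fall on 4, 11, 18, 25; the last is November 25.
At the standard offset (UTC−02:00), 05:15 UTC − 2h = 03:15 Pelor Standard Time standard time.
Daylight saving runs 28 March – 25 November; the standard-time date in Pelor Standard Time, November 20, 2022, is inside that window, so Pelor Standard Time is at UTC−01:00.
05:15 UTC − 1h = 04:15 Pelor Standard Time.

04:15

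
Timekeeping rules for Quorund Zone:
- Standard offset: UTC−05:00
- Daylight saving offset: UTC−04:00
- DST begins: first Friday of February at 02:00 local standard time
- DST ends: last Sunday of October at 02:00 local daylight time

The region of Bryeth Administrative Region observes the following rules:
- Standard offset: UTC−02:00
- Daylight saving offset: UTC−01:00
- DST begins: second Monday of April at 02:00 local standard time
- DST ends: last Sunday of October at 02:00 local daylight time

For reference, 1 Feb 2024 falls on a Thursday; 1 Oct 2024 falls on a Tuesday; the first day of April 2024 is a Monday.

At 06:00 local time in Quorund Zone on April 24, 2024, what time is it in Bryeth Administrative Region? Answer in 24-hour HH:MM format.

09:00

1 February 2024 is a Thursday, so the first Friday is February 2.
1 October 2024 is a Tuesday, so Sundays fall on 6, 13, 20, 27; the last is October 27.
April 24, 2024 lies within the daylight-saving period (2 February – 27 October), so Quorund Zone is on daylight time, UTC−04:00.
06:00 Quorund Zone + 4h = 10:00 UTC.
1 April 2024 is a Monday, so the first Monday is April 1 and the second is April 8.
1 October 2024 is a Tuesday, so Sundays fall on 6, 13, 20, 27; the last is October 27.
At the standard offset (UTC−02:00), 10:00 UTC − 2h = 08:00 Bryeth Administrative Region standard time.
The standard-time date in Bryeth Administrative Region, April 24, 2024, falls between 8 April and 27 October, so daylight saving is in effect and Bryeth Administrative Region is at UTC−01:00.
10:00 UTC − 1h = 09:00 Bryeth Administrative Region.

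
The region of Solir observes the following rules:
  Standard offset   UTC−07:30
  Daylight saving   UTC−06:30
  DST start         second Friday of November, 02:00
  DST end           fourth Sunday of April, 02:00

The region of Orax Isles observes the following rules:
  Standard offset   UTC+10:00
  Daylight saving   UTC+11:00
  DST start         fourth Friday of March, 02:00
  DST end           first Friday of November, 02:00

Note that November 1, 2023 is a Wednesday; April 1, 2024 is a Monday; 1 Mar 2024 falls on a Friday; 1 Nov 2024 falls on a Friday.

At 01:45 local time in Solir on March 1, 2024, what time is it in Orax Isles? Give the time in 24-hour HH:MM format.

1 November 2023 is a Wednesday, so the first Friday is November 3 and the second is November 10.
1 April 2024 is a Monday, so the first Sunday is April 7 and the fourth is April 28.
March 1, 2024 falls between 10 November 2023 and 28 April 2024, so daylight saving is in effect and Solir is at UTC−06:30.
01:45 Solir + 6h30m = 08:15 UTC.
1 March 2024 is a Friday, so the first Friday is March 1 and the fourth is March 22.
1 November 2024 is a Friday, so the first Friday is November 1.
At the standard offset (UTC+10:00), 08:15 UTC + 10h = 18:15 Orax Isles standard time.
The standard-time date in Orax Isles, March 1, 2024, is outside the daylight-saving period (22 March – 1 November), so Orax Isles is on standard time, UTC+10:00.
08:15 UTC + 10h = 18:15 Orax Isles.

18:15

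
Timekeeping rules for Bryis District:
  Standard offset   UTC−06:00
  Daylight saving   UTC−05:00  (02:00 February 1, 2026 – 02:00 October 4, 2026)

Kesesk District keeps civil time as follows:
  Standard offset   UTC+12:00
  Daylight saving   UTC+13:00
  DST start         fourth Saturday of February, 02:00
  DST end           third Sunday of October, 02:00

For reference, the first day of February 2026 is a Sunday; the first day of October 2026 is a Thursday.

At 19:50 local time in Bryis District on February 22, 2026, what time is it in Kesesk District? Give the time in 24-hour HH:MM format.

February 22, 2026 lies within the daylight-saving period (1 February – 4 October), so Bryis District is on daylight time, UTC−05:00.
19:50 Bryis District + 5h = 00:50 UTC (rolling into the next day, 23 February 2026).
1 February 2026 is a Sunday, so the first Saturday is February 7 and the fourth is February 28.
1 October 2026 is a Thursday, so the first Sunday is October 4 and the third is October 18.
At the standard offset (UTC+12:00), 00:50 UTC + 12h = 12:50 Kesesk District standard time.
The standard-time date in Kesesk District, February 23, 2026, does not fall between 28 February and 18 October, so daylight saving is not in effect and Kesesk District is at UTC+12:00.
00:50 UTC + 12h = 12:50 Kesesk District.

12:50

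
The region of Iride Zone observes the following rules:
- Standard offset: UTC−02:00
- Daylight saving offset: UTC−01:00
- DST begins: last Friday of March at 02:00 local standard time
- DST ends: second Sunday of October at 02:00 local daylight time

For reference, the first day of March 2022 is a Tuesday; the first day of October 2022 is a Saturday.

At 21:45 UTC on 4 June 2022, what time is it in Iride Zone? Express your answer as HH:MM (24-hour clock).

20:45

1 March 2022 is a Tuesday, so Fridays fall on 4, 11, 18, 25; the last is March 25.
1 October 2022 is a Saturday, so the first Sunday is October 2 and the second is October 9.
At the standard offset (UTC−02:00), 21:45 UTC − 2h = 19:45 Iride Zone standard time.
The standard-time date in Iride Zone, 4 June 2022, lies within the daylight-saving period (25 March – 9 October), so Iride Zone is on daylight time, UTC−01:00.
21:45 UTC − 1h = 20:45 local.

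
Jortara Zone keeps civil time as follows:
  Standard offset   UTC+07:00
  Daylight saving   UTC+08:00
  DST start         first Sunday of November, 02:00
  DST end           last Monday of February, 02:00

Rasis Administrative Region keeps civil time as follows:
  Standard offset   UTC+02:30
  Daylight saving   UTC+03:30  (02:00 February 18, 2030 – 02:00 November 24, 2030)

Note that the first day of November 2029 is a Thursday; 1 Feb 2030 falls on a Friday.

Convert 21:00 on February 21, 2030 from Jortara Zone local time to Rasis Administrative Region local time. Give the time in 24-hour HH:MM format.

16:30

1 November 2029 is a Thursday, so the first Sunday is November 4.
1 February 2030 is a Friday, so Mondays fall on 4, 11, 18, 25; the last is February 25.
February 21, 2030 falls between 4 November 2029 and 25 February 2030, so daylight saving is in effect and Jortara Zone is at UTC+08:00.
21:00 Jortara Zone − 8h = 13:00 UTC.
At the standard offset (UTC+02:30), 13:00 UTC + 2h30m = 15:30 Rasis Administrative Region standard time.
Daylight saving runs 18 February – 24 November; the standard-time date in Rasis Administrative Region, February 21, 2030, is inside that window, so Rasis Administrative Region is at UTC+03:30.
13:00 UTC + 3h30m = 16:30 Rasis Administrative Region.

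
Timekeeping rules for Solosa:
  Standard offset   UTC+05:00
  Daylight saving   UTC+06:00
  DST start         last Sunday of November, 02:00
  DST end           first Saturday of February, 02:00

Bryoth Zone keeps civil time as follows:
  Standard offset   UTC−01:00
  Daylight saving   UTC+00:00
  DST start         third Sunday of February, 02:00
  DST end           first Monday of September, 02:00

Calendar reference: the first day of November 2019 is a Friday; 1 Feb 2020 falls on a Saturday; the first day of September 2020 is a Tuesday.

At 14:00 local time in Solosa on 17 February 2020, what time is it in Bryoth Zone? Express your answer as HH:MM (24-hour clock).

09:00

1 November 2019 is a Friday, so Sundays fall on 3, 10, 17, 24; the last is November 24.
1 February 2020 is a Saturday, so the first Saturday is February 1.
Daylight saving runs 24 November 2019 – 1 February 2020; 17 February 2020 is outside that window, so Solosa is on standard time at UTC+05:00.
14:00 Solosa − 5h = 09:00 UTC.
1 February 2020 is a Saturday, so the first Sunday is February 2 and the third is February 16.
1 September 2020 is a Tuesday, so the first Monday is September 7.
At the standard offset (UTC−01:00), 09:00 UTC − 1h = 08:00 Bryoth Zone standard time.
Daylight saving runs 16 February – 7 September; the standard-time date in Bryoth Zone, 17 February 2020, is inside that window, so Bryoth Zone is at UTC+00:00.
09:00 UTC + 0h = 09:00 Bryoth Zone.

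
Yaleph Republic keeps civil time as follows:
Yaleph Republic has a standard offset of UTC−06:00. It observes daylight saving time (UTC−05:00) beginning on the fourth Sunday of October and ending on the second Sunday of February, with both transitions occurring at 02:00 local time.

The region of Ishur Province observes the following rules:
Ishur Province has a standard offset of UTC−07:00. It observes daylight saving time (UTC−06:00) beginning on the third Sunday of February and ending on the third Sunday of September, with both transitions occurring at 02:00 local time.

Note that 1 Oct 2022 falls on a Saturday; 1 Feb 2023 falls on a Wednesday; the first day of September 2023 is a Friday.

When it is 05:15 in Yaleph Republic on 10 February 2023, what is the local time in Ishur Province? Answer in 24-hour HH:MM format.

03:15

1 October 2022 is a Saturday, so the first Sunday is October 2 and the fourth is October 23.
1 February 2023 is a Wednesday, so the first Sunday is February 5 and the second is February 12.
10 February 2023 lies within the daylight-saving period (23 October 2022 – 12 February 2023), so Yaleph Republic is on daylight time, UTC−05:00.
05:15 Yaleph Republic + 5h = 10:15 UTC.
1 February 2023 is a Wednesday, so the first Sunday is February 5 and the third is February 19.
1 September 2023 is a Friday, so the first Sunday is September 3 and the third is September 17.
At the standard offset (UTC−07:00), 10:15 UTC − 7h = 03:15 Ishur Province standard time.
The standard-time date in Ishur Province, 10 February 2023, does not fall between 19 February and 17 September, so daylight saving is not in effect and Ishur Province is at UTC−07:00.
10:15 UTC − 7h = 03:15 Ishur Province.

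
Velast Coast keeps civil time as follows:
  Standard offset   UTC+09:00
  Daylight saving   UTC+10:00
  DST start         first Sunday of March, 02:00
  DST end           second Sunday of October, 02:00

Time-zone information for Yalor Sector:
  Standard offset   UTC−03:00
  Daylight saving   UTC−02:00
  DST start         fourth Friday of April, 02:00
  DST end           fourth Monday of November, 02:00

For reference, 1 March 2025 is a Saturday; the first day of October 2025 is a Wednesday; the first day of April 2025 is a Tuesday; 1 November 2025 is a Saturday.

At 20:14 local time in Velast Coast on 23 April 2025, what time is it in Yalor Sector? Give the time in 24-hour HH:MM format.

1 March 2025 is a Saturday, so the first Sunday is March 2.
1 October 2025 is a Wednesday, so the first Sunday is October 5 and the second is October 12.
23 April 2025 falls between 2 March and 12 October, so daylight saving is in effect and Velast Coast is at UTC+10:00.
20:14 Velast Coast − 10h = 10:14 UTC.
1 April 2025 is a Tuesday, so the first Friday is April 4 and the fourth is April 25.
1 November 2025 is a Saturday, so the first Monday is November 3 and the fourth is November 24.
At the standard offset (UTC−03:00), 10:14 UTC − 3h = 07:14 Yalor Sector standard time.
Daylight saving runs 25 April – 24 November; the standard-time date in Yalor Sector, 23 April 2025, is outside that window, so Yalor Sector is on standard time at UTC−03:00.
10:14 UTC − 3h = 07:14 Yalor Sector.

07:14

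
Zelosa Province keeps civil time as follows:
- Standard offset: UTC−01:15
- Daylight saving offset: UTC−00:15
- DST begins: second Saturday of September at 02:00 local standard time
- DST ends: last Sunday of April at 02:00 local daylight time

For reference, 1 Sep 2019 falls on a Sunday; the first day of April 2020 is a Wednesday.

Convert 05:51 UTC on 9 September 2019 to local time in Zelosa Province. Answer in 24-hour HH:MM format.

1 September 2019 is a Sunday, so the first Saturday is September 7 and the second is September 14.
1 April 2020 is a Wednesday, so Sundays fall on 5, 12, 19, 26; the last is April 26.
At the standard offset (UTC−01:15), 05:51 UTC − 1h15m = 04:36 Zelosa Province standard time.
Daylight saving runs 14 September 2019 – 26 April 2020; the standard-time date in Zelosa Province, 9 September 2019, is outside that window, so Zelosa Province is on standard time at UTC−01:15.
05:51 UTC − 1h15m = 04:36 local.

04:36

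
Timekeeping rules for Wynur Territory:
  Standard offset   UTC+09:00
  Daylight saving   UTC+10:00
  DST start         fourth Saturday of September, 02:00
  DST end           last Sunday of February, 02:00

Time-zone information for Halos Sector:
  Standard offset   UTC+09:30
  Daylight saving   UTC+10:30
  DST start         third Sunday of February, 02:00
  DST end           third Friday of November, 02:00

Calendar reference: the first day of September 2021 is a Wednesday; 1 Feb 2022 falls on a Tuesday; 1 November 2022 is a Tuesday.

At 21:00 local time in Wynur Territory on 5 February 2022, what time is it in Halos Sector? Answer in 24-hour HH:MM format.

20:30

1 September 2021 is a Wednesday, so the first Saturday is September 4 and the fourth is September 25.
1 February 2022 is a Tuesday, so Sundays fall on 6, 13, 20, 27; the last is February 27.
5 February 2022 falls between 25 September 2021 and 27 February 2022, so daylight saving is in effect and Wynur Territory is at UTC+10:00.
21:00 Wynur Territory − 10h = 11:00 UTC.
1 February 2022 is a Tuesday, so the first Sunday is February 6 and the third is February 20.
1 November 2022 is a Tuesday, so the first Friday is November 4 and the third is November 18.
At the standard offset (UTC+09:30), 11:00 UTC + 9h30m = 20:30 Halos Sector standard time.
Daylight saving runs 20 February – 18 November; the standard-time date in Halos Sector, 5 February 2022, is outside that window, so Halos Sector is on standard time at UTC+09:30.
11:00 UTC + 9h30m = 20:30 Halos Sector.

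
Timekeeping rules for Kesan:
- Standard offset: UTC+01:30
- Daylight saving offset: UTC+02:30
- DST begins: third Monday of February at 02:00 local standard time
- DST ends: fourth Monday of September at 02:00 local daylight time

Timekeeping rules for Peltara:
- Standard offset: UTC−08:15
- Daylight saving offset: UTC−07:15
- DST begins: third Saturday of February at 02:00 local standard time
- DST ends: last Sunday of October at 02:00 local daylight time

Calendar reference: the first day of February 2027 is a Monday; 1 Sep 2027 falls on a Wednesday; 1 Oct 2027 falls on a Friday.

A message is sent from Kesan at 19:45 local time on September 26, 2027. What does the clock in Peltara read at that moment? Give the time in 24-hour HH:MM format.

10:00

1 February 2027 is a Monday, so the first Monday is February 1 and the third is February 15.
1 September 2027 is a Wednesday, so the first Monday is September 6 and the fourth is September 27.
Daylight saving runs 15 February – 27 September; September 26, 2027 is inside that window, so Kesan is at UTC+02:30.
19:45 Kesan − 2h30m = 17:15 UTC.
1 February 2027 is a Monday, so the first Saturday is February 6 and the third is February 20.
1 October 2027 is a Friday, so Sundays fall on 3, 10, 17, 24, 31; the last is October 31.
At the standard offset (UTC−08:15), 17:15 UTC − 8h15m = 09:00 Peltara standard time.
The standard-time date in Peltara, September 26, 2027, falls between 20 February and 31 October, so daylight saving is in effect and Peltara is at UTC−07:15.
17:15 UTC − 7h15m = 10:00 Peltara.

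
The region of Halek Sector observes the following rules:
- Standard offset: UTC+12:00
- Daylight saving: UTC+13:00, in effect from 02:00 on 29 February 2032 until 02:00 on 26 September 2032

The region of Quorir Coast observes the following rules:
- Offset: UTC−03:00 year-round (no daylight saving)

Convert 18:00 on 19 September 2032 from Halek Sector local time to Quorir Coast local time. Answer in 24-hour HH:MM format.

02:00

19 September 2032 lies within the daylight-saving period (29 February – 26 September), so Halek Sector is on daylight time, UTC+13:00.
18:00 Halek Sector − 13h = 05:00 UTC.
Quorir Coast stays on UTC−03:00 all year.
05:00 UTC − 3h = 02:00 Quorir Coast.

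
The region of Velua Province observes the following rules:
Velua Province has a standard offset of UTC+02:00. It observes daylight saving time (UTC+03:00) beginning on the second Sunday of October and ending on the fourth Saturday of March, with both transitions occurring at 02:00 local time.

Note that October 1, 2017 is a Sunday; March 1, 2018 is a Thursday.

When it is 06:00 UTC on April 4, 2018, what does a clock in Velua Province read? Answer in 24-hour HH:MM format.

1 October 2017 is a Sunday, so the first Sunday is October 1 and the second is October 8.
1 March 2018 is a Thursday, so the first Saturday is March 3 and the fourth is March 24.
At the standard offset (UTC+02:00), 06:00 UTC + 2h = 08:00 Velua Province standard time.
The standard-time date in Velua Province, April 4, 2018, is outside the daylight-saving period (8 October 2017 – 24 March 2018), so Velua Province is on standard time, UTC+02:00.
06:00 UTC + 2h = 08:00 local.

08:00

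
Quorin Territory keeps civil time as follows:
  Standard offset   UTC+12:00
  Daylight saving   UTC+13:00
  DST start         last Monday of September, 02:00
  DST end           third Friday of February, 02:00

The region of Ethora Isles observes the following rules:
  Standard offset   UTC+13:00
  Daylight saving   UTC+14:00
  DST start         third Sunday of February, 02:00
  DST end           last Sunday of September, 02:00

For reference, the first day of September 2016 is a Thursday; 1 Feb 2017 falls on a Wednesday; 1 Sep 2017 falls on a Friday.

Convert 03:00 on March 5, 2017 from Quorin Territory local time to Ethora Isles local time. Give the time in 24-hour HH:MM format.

1 September 2016 is a Thursday, so Mondays fall on 5, 12, 19, 26; the last is September 26.
1 February 2017 is a Wednesday, so the first Friday is February 3 and the third is February 17.
March 5, 2017 is outside the daylight-saving period (26 September 2016 – 17 February 2017), so Quorin Territory is on standard time, UTC+12:00.
03:00 Quorin Territory − 12h = 15:00 UTC (rolling into the previous day, 4 March 2017).
1 February 2017 is a Wednesday, so the first Sunday is February 5 and the third is February 19.
1 September 2017 is a Friday, so Sundays fall on 3, 10, 17, 24; the last is September 24.
At the standard offset (UTC+13:00), 15:00 UTC + 13h = 04:00 Ethora Isles standard time (rolling into the next day, 5 March 2017).
The standard-time date in Ethora Isles, March 5, 2017, lies within the daylight-saving period (19 February – 24 September), so Ethora Isles is on daylight time, UTC+14:00.
15:00 UTC + 14h = 05:00 Ethora Isles (rolling into the next day, 5 March 2017).

05:00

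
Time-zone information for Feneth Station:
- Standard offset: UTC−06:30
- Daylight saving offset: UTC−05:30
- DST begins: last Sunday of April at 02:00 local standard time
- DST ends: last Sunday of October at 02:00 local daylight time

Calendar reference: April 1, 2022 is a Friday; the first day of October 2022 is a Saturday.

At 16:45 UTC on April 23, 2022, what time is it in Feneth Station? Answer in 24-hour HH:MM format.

10:15

1 April 2022 is a Friday, so Sundays fall on 3, 10, 17, 24; the last is April 24.
1 October 2022 is a Saturday, so Sundays fall on 2, 9, 16, 23, 30; the last is October 30.
At the standard offset (UTC−06:30), 16:45 UTC − 6h30m = 10:15 Feneth Station standard time.
The standard-time date in Feneth Station, April 23, 2022, does not fall between 24 April and 30 October, so daylight saving is not in effect and Feneth Station is at UTC−06:30.
16:45 UTC − 6h30m = 10:15 local.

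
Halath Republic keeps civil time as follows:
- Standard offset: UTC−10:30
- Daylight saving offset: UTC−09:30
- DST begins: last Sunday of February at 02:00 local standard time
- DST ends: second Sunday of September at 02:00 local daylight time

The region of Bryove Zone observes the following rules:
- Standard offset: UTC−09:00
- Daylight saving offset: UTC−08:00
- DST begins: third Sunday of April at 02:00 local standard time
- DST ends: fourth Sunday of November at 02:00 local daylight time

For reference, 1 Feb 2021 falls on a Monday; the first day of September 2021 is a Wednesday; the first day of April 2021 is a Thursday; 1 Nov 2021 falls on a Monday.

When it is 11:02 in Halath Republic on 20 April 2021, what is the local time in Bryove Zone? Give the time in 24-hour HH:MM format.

12:32

1 February 2021 is a Monday, so Sundays fall on 7, 14, 21, 28; the last is February 28.
1 September 2021 is a Wednesday, so the first Sunday is September 5 and the second is September 12.
Daylight saving runs 28 February – 12 September; 20 April 2021 is inside that window, so Halath Republic is at UTC−09:30.
11:02 Halath Republic + 9h30m = 20:32 UTC.
1 April 2021 is a Thursday, so the first Sunday is April 4 and the third is April 18.
1 November 2021 is a Monday, so the first Sunday is November 7 and the fourth is November 28.
At the standard offset (UTC−09:00), 20:32 UTC − 9h = 11:32 Bryove Zone standard time.
Daylight saving runs 18 April – 28 November; the standard-time date in Bryove Zone, 20 April 2021, is inside that window, so Bryove Zone is at UTC−08:00.
20:32 UTC − 8h = 12:32 Bryove Zone.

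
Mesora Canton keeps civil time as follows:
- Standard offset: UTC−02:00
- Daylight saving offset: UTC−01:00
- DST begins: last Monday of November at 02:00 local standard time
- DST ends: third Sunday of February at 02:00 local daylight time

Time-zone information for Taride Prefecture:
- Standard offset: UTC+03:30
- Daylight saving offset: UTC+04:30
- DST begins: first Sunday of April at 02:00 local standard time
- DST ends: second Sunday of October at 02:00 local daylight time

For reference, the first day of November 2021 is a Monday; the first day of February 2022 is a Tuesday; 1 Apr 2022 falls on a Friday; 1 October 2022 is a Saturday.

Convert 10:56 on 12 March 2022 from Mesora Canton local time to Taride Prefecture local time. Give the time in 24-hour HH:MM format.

1 November 2021 is a Monday, so Mondays fall on 1, 8, 15, 22, 29; the last is November 29.
1 February 2022 is a Tuesday, so the first Sunday is February 6 and the third is February 20.
12 March 2022 does not fall between 29 November 2021 and 20 February 2022, so daylight saving is not in effect and Mesora Canton is at UTC−02:00.
10:56 Mesora Canton + 2h = 12:56 UTC.
1 April 2022 is a Friday, so the first Sunday is April 3.
1 October 2022 is a Saturday, so the first Sunday is October 2 and the second is October 9.
At the standard offset (UTC+03:30), 12:56 UTC + 3h30m = 16:26 Taride Prefecture standard time.
The standard-time date in Taride Prefecture, 12 March 2022, is outside the daylight-saving period (3 April – 9 October), so Taride Prefecture is on standard time, UTC+03:30.
12:56 UTC + 3h30m = 16:26 Taride Prefecture.

16:26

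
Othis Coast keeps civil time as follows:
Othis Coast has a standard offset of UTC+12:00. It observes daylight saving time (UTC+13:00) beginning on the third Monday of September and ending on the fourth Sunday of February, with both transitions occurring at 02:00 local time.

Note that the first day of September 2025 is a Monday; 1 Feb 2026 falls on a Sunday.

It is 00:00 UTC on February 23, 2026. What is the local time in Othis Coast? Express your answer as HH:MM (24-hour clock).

12:00

1 September 2025 is a Monday, so the first Monday is September 1 and the third is September 15.
1 February 2026 is a Sunday, so the first Sunday is February 1 and the fourth is February 22.
At the standard offset (UTC+12:00), 00:00 UTC + 12h = 12:00 Othis Coast standard time.
The standard-time date in Othis Coast, February 23, 2026, is outside the daylight-saving period (15 September 2025 – 22 February 2026), so Othis Coast is on standard time, UTC+12:00.
00:00 UTC + 12h = 12:00 local.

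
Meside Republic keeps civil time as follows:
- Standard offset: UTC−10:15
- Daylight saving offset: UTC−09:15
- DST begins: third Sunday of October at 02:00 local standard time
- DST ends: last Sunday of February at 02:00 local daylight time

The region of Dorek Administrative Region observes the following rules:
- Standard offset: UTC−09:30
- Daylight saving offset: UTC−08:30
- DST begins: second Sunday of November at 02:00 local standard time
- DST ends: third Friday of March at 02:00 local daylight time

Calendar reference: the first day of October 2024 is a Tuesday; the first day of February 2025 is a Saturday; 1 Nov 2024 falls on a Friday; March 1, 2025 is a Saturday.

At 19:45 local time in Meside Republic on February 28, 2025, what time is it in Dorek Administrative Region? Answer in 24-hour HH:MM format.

21:30

1 October 2024 is a Tuesday, so the first Sunday is October 6 and the third is October 20.
1 February 2025 is a Saturday, so Sundays fall on 2, 9, 16, 23; the last is February 23.
February 28, 2025 is outside the daylight-saving period (20 October 2024 – 23 February 2025), so Meside Republic is on standard time, UTC−10:15.
19:45 Meside Republic + 10h15m = 06:00 UTC (rolling into the next day, 1 March 2025).
1 November 2024 is a Friday, so the first Sunday is November 3 and the second is November 10.
1 March 2025 is a Saturday, so the first Friday is March 7 and the third is March 21.
At the standard offset (UTC−09:30), 06:00 UTC − 9h30m = 20:30 Dorek Administrative Region standard time (rolling into the previous day, 28 February 2025).
The standard-time date in Dorek Administrative Region, February 28, 2025, lies within the daylight-saving period (10 November 2024 – 21 March 2025), so Dorek Administrative Region is on daylight time, UTC−08:30.
06:00 UTC − 8h30m = 21:30 Dorek Administrative Region (rolling into the previous day, 28 February 2025).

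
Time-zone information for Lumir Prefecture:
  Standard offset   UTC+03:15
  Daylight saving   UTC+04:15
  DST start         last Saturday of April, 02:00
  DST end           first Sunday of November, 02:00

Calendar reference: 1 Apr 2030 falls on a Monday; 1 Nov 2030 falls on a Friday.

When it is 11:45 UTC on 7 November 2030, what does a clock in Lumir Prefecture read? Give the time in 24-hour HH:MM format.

1 April 2030 is a Monday, so Saturdays fall on 6, 13, 20, 27; the last is April 27.
1 November 2030 is a Friday, so the first Sunday is November 3.
At the standard offset (UTC+03:15), 11:45 UTC + 3h15m = 15:00 Lumir Prefecture standard time.
The standard-time date in Lumir Prefecture, 7 November 2030, is outside the daylight-saving period (27 April – 3 November), so Lumir Prefecture is on standard time, UTC+03:15.
11:45 UTC + 3h15m = 15:00 local.

15:00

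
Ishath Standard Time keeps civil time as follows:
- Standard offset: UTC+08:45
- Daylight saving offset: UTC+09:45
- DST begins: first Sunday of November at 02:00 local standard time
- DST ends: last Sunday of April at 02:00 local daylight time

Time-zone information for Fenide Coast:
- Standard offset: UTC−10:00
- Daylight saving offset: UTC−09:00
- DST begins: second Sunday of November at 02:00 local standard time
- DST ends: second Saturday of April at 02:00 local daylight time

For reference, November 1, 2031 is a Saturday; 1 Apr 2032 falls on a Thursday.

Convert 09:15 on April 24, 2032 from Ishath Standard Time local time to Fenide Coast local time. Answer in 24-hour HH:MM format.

1 November 2031 is a Saturday, so the first Sunday is November 2.
1 April 2032 is a Thursday, so Sundays fall on 4, 11, 18, 25; the last is April 25.
April 24, 2032 lies within the daylight-saving period (2 November 2031 – 25 April 2032), so Ishath Standard Time is on daylight time, UTC+09:45.
09:15 Ishath Standard Time − 9h45m = 23:30 UTC (rolling into the previous day, 23 April 2032).
1 November 2031 is a Saturday, so the first Sunday is November 2 and the second is November 9.
1 April 2032 is a Thursday, so the first Saturday is April 3 and the second is April 10.
At the standard offset (UTC−10:00), 23:30 UTC − 10h = 13:30 Fenide Coast standard time.
Daylight saving runs 9 November 2031 – 10 April 2032; the standard-time date in Fenide Coast, April 23, 2032, is outside that window, so Fenide Coast is on standard time at UTC−10:00.
23:30 UTC − 10h = 13:30 Fenide Coast.

13:30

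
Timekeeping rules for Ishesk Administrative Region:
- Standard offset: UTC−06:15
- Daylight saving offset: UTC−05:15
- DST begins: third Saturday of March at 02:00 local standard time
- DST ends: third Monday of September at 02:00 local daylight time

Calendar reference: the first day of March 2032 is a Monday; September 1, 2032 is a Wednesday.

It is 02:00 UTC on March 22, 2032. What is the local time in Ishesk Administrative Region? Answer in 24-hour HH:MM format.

20:45

1 March 2032 is a Monday, so the first Saturday is March 6 and the third is March 20.
1 September 2032 is a Wednesday, so the first Monday is September 6 and the third is September 20.
At the standard offset (UTC−06:15), 02:00 UTC − 6h15m = 19:45 Ishesk Administrative Region standard time (rolling into the previous day, 21 March 2032).
Daylight saving runs 20 March – 20 September; the standard-time date in Ishesk Administrative Region, March 21, 2032, is inside that window, so Ishesk Administrative Region is at UTC−05:15.
02:00 UTC − 5h15m = 20:45 local (rolling into the previous day, 21 March 2032).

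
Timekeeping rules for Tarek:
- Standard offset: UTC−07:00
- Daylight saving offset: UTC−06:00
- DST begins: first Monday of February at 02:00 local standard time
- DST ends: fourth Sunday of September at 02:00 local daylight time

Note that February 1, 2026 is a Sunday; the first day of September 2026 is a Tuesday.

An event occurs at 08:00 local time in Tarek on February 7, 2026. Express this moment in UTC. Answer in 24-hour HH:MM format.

14:00

1 February 2026 is a Sunday, so the first Monday is February 2.
1 September 2026 is a Tuesday, so the first Sunday is September 6 and the fourth is September 27.
Daylight saving runs 2 February – 27 September; February 7, 2026 is inside that window, so Tarek is at UTC−06:00.
08:00 local + 6h = 14:00 UTC.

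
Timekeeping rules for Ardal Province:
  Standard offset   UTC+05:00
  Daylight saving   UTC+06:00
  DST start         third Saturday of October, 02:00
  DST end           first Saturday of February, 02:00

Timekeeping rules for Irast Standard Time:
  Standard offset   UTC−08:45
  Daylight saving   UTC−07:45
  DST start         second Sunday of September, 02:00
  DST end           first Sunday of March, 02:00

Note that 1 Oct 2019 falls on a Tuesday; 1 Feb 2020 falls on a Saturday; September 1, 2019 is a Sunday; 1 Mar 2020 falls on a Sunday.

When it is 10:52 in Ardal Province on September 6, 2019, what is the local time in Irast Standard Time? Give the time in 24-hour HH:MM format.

1 October 2019 is a Tuesday, so the first Saturday is October 5 and the third is October 19.
1 February 2020 is a Saturday, so the first Saturday is February 1.
Daylight saving runs 19 October 2019 – 1 February 2020; September 6, 2019 is outside that window, so Ardal Province is on standard time at UTC+05:00.
10:52 Ardal Province − 5h = 05:52 UTC.
1 September 2019 is a Sunday, so the first Sunday is September 1 and the second is September 8.
1 March 2020 is a Sunday, so the first Sunday is March 1.
At the standard offset (UTC−08:45), 05:52 UTC − 8h45m = 21:07 Irast Standard Time standard time (rolling into the previous day, 5 September 2019).
The standard-time date in Irast Standard Time, September 5, 2019, is outside the daylight-saving period (8 September 2019 – 1 March 2020), so Irast Standard Time is on standard time, UTC−08:45.
05:52 UTC − 8h45m = 21:07 Irast Standard Time (rolling into the previous day, 5 September 2019).

21:07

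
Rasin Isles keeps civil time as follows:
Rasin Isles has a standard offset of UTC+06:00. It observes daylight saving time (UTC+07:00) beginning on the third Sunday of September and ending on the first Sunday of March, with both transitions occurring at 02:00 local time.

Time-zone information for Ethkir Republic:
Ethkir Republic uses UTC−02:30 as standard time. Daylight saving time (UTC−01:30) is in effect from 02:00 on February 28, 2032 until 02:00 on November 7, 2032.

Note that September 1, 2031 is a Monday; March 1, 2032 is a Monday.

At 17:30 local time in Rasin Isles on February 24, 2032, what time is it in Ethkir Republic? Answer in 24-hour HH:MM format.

1 September 2031 is a Monday, so the first Sunday is September 7 and the third is September 21.
1 March 2032 is a Monday, so the first Sunday is March 7.
February 24, 2032 lies within the daylight-saving period (21 September 2031 – 7 March 2032), so Rasin Isles is on daylight time, UTC+07:00.
17:30 Rasin Isles − 7h = 10:30 UTC.
At the standard offset (UTC−02:30), 10:30 UTC − 2h30m = 08:00 Ethkir Republic standard time.
The standard-time date in Ethkir Republic, February 24, 2032, does not fall between 28 February and 7 November, so daylight saving is not in effect and Ethkir Republic is at UTC−02:30.
10:30 UTC − 2h30m = 08:00 Ethkir Republic.

08:00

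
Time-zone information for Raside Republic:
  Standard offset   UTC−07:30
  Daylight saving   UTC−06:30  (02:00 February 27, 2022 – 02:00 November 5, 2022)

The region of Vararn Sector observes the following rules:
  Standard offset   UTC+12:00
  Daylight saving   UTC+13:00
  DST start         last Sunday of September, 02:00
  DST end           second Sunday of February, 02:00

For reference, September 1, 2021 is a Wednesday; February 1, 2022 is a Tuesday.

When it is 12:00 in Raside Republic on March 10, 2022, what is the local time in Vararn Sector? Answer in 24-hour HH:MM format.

March 10, 2022 falls between 27 February and 5 November, so daylight saving is in effect and Raside Republic is at UTC−06:30.
12:00 Raside Republic + 6h30m = 18:30 UTC.
1 September 2021 is a Wednesday, so Sundays fall on 5, 12, 19, 26; the last is September 26.
1 February 2022 is a Tuesday, so the first Sunday is February 6 and the second is February 13.
At the standard offset (UTC+12:00), 18:30 UTC + 12h = 06:30 Vararn Sector standard time (rolling into the next day, 11 March 2022).
Daylight saving runs 26 September 2021 – 13 February 2022; the standard-time date in Vararn Sector, March 11, 2022, is outside that window, so Vararn Sector is on standard time at UTC+12:00.
18:30 UTC + 12h = 06:30 Vararn Sector (rolling into the next day, 11 March 2022).

06:30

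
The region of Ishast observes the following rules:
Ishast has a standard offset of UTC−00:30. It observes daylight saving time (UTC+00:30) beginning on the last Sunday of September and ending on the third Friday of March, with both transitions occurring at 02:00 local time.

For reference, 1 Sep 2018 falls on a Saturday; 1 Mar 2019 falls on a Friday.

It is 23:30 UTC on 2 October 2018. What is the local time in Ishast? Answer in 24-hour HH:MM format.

00:00

1 September 2018 is a Saturday, so Sundays fall on 2, 9, 16, 23, 30; the last is September 30.
1 March 2019 is a Friday, so the first Friday is March 1 and the third is March 15.
At the standard offset (UTC−00:30), 23:30 UTC − 0h30m = 23:00 Ishast standard time.
Daylight saving runs 30 September 2018 – 15 March 2019; the standard-time date in Ishast, 2 October 2018, is inside that window, so Ishast is at UTC+00:30.
23:30 UTC + 0h30m = 00:00 local (rolling into the next day, 3 October 2018).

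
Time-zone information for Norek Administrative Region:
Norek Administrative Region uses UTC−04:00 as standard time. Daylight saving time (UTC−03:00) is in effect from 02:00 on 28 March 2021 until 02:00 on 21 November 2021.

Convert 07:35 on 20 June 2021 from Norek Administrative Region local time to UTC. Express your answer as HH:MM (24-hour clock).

20 June 2021 lies within the daylight-saving period (28 March – 21 November), so Norek Administrative Region is on daylight time, UTC−03:00.
07:35 local + 3h = 10:35 UTC.

10:35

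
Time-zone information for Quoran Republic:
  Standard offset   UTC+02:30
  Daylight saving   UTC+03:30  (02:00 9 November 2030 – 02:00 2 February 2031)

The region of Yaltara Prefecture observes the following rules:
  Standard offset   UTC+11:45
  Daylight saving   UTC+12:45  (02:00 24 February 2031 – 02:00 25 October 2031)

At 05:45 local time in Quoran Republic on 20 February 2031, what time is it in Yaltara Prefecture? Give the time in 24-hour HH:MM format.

Daylight saving runs 9 November 2030 – 2 February 2031; 20 February 2031 is outside that window, so Quoran Republic is on standard time at UTC+02:30.
05:45 Quoran Republic − 2h30m = 03:15 UTC.
At the standard offset (UTC+11:45), 03:15 UTC + 11h45m = 15:00 Yaltara Prefecture standard time.
The standard-time date in Yaltara Prefecture, 20 February 2031, is outside the daylight-saving period (24 February – 25 October), so Yaltara Prefecture is on standard time, UTC+11:45.
03:15 UTC + 11h45m = 15:00 Yaltara Prefecture.

15:00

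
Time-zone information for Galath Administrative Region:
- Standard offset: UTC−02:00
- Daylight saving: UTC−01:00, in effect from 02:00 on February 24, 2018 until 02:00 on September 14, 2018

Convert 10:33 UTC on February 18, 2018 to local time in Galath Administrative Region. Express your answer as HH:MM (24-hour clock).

08:33

At the standard offset (UTC−02:00), 10:33 UTC − 2h = 08:33 Galath Administrative Region standard time.
The standard-time date in Galath Administrative Region, February 18, 2018, does not fall between 24 February and 14 September, so daylight saving is not in effect and Galath Administrative Region is at UTC−02:00.
10:33 UTC − 2h = 08:33 local.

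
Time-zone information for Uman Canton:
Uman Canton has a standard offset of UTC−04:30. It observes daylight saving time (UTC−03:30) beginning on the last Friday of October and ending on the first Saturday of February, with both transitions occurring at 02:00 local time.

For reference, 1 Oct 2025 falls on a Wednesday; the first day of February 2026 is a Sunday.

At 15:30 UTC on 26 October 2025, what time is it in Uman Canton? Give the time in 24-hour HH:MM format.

11:00

1 October 2025 is a Wednesday, so Fridays fall on 3, 10, 17, 24, 31; the last is October 31.
1 February 2026 is a Sunday, so the first Saturday is February 7.
At the standard offset (UTC−04:30), 15:30 UTC − 4h30m = 11:00 Uman Canton standard time.
The standard-time date in Uman Canton, 26 October 2025, does not fall between 31 October 2025 and 7 February 2026, so daylight saving is not in effect and Uman Canton is at UTC−04:30.
15:30 UTC − 4h30m = 11:00 local.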